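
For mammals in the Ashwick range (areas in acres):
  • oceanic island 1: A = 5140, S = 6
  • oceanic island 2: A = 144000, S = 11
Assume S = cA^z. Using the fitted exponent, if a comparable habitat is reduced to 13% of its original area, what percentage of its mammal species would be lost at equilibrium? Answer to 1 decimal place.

31.0%

z = ln(11/6) / ln(144000/5140) = 0.6061 / 3.3328 = 0.1819
S_new/S_old = (A_new/A_old)^z = 0.13^0.1819 = exp(0.1819 × -2.0402) = 0.69
Fraction lost = 1 − 0.69 = 0.31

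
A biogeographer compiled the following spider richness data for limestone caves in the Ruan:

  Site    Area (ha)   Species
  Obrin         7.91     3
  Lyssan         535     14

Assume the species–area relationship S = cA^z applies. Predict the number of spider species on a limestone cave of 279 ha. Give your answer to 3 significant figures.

z = ln(14/3) / ln(535/7.91) = 1.5404 / 4.2141 = 0.3655
c = 3 / 7.91^0.3655 = 3 / 2.13 = 1.409
S₃ = 1.409 × 279^0.3655 = 1.409 × 7.834 ≈ 11.03

11.0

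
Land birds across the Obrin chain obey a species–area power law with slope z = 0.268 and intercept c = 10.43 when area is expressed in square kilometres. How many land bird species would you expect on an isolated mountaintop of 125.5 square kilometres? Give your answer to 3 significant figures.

S = 10.43 × 125.5^0.268
ln S = ln 10.43 + 0.268 × ln 125.5 = 2.3447 + 0.268 × 4.8323 = 3.6397
S = e^3.6397 ≈ 38.08

38.1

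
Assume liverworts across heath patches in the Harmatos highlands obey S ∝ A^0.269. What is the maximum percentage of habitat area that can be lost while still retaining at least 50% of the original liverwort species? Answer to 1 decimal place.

Need (A_new/A_old)^0.269 = 0.5, so A_new/A_old = 0.5^(1/0.269) = 0.5^3.717
ln(A_new/A_old) = ln 0.5 / 0.269 = -0.6931 / 0.269 = -2.5768
A_new/A_old = e^-2.5768 ≈ 0.07602
Fraction that can be lost = 1 − 0.07602 = 0.924

92.4%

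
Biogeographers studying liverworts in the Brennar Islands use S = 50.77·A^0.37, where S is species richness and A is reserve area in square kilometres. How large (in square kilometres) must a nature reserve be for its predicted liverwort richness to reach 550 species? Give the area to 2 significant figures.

550 = 50.77 × A^0.37  ⇒  A^0.37 = 550/50.77 = 10.83
ln A = ln(10.83) / 0.37 = 2.3826 / 0.37 = 6.4395
A = e^6.4395 ≈ 626.1 square kilometres

630 square kilometres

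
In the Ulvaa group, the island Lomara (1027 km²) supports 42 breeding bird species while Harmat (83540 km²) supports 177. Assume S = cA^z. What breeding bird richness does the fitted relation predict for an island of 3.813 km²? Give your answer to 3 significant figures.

6.74

z = ln(177/42) / ln(83540/1027) = 1.4385 / 4.3987 = 0.3270
c = 42 / 1027^0.3270 = 42 / 9.657 = 4.349
S₃ = 4.349 × 3.813^0.3270 = 4.349 × 1.549 ≈ 6.737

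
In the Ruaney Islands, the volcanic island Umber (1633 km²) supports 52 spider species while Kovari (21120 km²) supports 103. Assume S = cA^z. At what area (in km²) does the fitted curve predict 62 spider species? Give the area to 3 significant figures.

z = ln(103/52) / ln(21120/1633) = 0.6835 / 2.5598 = 0.2670
c = 52 / 1633^0.2670 = 52 / 7.209 = 7.213
A = (62/7.213)^(1/0.2670) ⇒ ln A = ln(8.596)/0.2670 = 8.0569
A = e^8.0569 ≈ 3156 km²

3160 km²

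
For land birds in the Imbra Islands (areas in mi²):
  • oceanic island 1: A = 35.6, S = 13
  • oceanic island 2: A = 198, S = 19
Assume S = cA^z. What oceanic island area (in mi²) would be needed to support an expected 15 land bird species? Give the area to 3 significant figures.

68.0 mi²

z = ln(19/13) / ln(198/35.6) = 0.3795 / 1.7159 = 0.2212
c = 13 / 35.6^0.2212 = 13 / 2.204 = 5.9
A = (15/5.9)^(1/0.2212) ⇒ ln A = ln(2.543)/0.2212 = 4.2194
A = e^4.2194 ≈ 67.99 mi²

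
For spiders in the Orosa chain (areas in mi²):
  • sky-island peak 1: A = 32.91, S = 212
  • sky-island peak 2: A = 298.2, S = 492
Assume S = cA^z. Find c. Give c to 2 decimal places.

z = ln(S₂/S₁) / ln(A₂/A₁) = ln(492/212) / ln(298.2/32.91) = 0.8419 / 2.2040 = 0.3820
c = S₁ / A₁^z = 212 / 32.91^0.3820 = 212 / 3.798 = 55.81

55.81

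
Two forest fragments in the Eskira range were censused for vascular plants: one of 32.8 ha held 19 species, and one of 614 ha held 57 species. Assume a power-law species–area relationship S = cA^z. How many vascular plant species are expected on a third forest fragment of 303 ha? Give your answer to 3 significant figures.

43.7

z = ln(57/19) / ln(614/32.8) = 1.0986 / 2.9296 = 0.3750
c = 19 / 32.8^0.3750 = 19 / 3.702 = 5.132
S₃ = 5.132 × 303^0.3750 = 5.132 × 8.522 ≈ 43.74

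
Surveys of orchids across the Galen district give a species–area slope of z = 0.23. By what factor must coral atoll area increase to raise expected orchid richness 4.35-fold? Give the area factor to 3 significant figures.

597

(A₂/A₁)^0.23 = 4.35, so A₂/A₁ = 4.35^(1/0.23) = 4.35^4.348
ln(A₂/A₁) = ln 4.35 / 0.23 = 1.4702 / 0.23 = 6.3921
A₂/A₁ = e^6.3921 ≈ 597.1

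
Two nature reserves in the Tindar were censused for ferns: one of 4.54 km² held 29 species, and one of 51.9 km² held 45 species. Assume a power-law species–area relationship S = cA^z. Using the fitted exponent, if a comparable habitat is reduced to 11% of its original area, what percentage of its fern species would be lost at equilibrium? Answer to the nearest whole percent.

33%

z = ln(45/29) / ln(51.9/4.54) = 0.4394 / 2.4364 = 0.1803
S_new/S_old = (A_new/A_old)^z = 0.11^0.1803 = exp(0.1803 × -2.2073) = 0.6716
Fraction lost = 1 − 0.6716 = 0.3284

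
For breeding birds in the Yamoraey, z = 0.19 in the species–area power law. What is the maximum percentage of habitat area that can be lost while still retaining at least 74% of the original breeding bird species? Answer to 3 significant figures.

79.5%

Need (A_new/A_old)^0.19 = 0.74, so A_new/A_old = 0.74^(1/0.19) = 0.74^5.263
ln(A_new/A_old) = ln 0.74 / 0.19 = -0.3011 / 0.19 = -1.5848
A_new/A_old = e^-1.5848 ≈ 0.205
Fraction that can be lost = 1 − 0.205 = 0.795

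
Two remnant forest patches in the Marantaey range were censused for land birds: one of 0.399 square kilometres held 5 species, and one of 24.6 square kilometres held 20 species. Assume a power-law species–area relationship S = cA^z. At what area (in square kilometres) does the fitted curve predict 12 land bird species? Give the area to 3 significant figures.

z = ln(20/5) / ln(24.6/0.399) = 1.3863 / 4.1215 = 0.3364
c = 5 / 0.399^0.3364 = 5 / 0.7342 = 6.811
A = (12/6.811)^(1/0.3364) ⇒ ln A = ln(1.762)/0.3364 = 1.6840
A = e^1.6840 ≈ 5.387 square kilometres

5.39 square kilometres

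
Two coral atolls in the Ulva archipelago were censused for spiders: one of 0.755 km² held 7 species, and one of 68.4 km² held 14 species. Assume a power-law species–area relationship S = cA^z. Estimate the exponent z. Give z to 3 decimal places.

0.154

Taking logs: ln S = ln c + z ln A, so z = (ln S₂ − ln S₁)/(ln A₂ − ln A₁).
z = ln(14/7) / ln(68.4/0.755) = ln(2) / ln(90.6) = 0.6931 / 4.5064 = 0.1538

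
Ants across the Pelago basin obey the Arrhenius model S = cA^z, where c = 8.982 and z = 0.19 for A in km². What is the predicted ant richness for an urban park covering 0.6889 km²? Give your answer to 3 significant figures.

S = 8.982 × 0.6889^0.19 = 8.982 × 0.9316 ≈ 8.368

8.37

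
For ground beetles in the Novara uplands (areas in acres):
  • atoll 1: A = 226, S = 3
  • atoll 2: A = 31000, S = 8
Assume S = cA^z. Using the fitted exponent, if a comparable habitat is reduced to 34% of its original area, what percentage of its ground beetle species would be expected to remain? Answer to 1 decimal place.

80.7%

z = ln(8/3) / ln(31000/226) = 0.9808 / 4.9212 = 0.1993
S_new/S_old = (A_new/A_old)^z = 0.34^0.1993 = exp(0.1993 × -1.0788) = 0.8065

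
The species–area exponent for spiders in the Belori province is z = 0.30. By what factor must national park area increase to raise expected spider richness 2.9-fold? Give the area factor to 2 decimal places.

(A₂/A₁)^0.3 = 2.9, so A₂/A₁ = 2.9^(1/0.3) = 2.9^3.333
ln(A₂/A₁) = ln 2.9 / 0.3 = 1.0647 / 0.3 = 3.5490
A₂/A₁ = e^3.5490 ≈ 34.78

34.78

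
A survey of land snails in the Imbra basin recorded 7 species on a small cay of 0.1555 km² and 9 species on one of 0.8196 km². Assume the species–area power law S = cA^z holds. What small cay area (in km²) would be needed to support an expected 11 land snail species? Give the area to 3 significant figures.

z = ln(9/7) / ln(0.8196/0.1555) = 0.2513 / 1.6622 = 0.1512
c = 7 / 0.1555^0.1512 = 7 / 0.7547 = 9.275
A = (11/9.275)^(1/0.1512) ⇒ ln A = ln(1.186)/0.1512 = 1.1283
A = e^1.1283 ≈ 3.09 km²

3.09 km²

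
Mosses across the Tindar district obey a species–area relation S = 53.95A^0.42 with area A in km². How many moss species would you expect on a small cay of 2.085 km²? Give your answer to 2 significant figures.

S = 53.95 × 2.085^0.42
ln S = ln 53.95 + 0.42 × ln 2.085 = 3.9881 + 0.42 × 0.7348 = 4.2967
S = e^4.2967 ≈ 73.45

73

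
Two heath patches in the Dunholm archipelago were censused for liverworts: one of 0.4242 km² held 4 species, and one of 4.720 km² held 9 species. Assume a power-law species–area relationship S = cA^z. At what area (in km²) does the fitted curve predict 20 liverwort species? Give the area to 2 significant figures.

51 km²

z = ln(9/4) / ln(4.72/0.4242) = 0.8109 / 2.4094 = 0.3366
c = 4 / 0.4242^0.3366 = 4 / 0.7493 = 5.338
A = (20/5.338)^(1/0.3366) ⇒ ln A = ln(3.746)/0.3366 = 3.9243
A = e^3.9243 ≈ 50.62 km²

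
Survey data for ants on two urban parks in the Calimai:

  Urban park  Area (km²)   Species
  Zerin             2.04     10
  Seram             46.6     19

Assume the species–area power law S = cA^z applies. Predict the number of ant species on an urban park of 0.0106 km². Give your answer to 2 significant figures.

3.4

z = ln(19/10) / ln(46.6/2.04) = 0.6419 / 3.1287 = 0.2052
c = 10 / 2.04^0.2052 = 10 / 1.158 = 8.639
S₃ = 8.639 × 0.0106^0.2052 = 8.639 × 0.3934 ≈ 3.399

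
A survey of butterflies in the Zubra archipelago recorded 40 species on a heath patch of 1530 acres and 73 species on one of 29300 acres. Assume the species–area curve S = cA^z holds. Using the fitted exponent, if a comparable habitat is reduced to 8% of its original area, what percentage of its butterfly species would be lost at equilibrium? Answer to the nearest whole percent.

z = ln(73/40) / ln(29300/1530) = 0.6016 / 2.9523 = 0.2038
S_new/S_old = (A_new/A_old)^z = 0.08^0.2038 = exp(0.2038 × -2.5257) = 0.5977
Fraction lost = 1 − 0.5977 = 0.4023

40%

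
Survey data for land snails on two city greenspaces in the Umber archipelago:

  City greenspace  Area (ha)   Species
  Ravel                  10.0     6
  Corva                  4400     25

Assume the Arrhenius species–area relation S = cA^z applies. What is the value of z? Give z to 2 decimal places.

0.23

Taking logs: ln S = ln c + z ln A, so z = (ln S₂ − ln S₁)/(ln A₂ − ln A₁).
z = ln(25/6) / ln(4400/10) = ln(4.167) / ln(440) = 1.4271 / 6.0868 = 0.2345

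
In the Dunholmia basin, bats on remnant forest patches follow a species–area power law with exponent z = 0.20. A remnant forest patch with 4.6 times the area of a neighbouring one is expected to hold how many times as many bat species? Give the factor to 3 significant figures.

S₂/S₁ = (A₂/A₁)^z = 4.6^0.2
ln(S₂/S₁) = 0.2 × ln 4.6 = 0.2 × 1.5261 = 0.3052
S₂/S₁ = e^0.3052 ≈ 1.357

1.36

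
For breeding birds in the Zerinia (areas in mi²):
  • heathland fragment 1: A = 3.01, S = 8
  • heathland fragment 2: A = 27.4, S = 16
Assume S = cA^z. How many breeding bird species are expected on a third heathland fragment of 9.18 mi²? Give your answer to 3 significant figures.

z = ln(16/8) / ln(27.4/3.01) = 0.6931 / 2.2086 = 0.3138
c = 8 / 3.01^0.3138 = 8 / 1.413 = 5.661
S₃ = 5.661 × 9.18^0.3138 = 5.661 × 2.005 ≈ 11.35

11.4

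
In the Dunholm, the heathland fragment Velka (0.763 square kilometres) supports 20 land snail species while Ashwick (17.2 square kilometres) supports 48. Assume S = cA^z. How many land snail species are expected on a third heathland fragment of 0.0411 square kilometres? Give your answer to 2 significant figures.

z = ln(48/20) / ln(17.2/0.763) = 0.8755 / 3.1154 = 0.2810
c = 20 / 0.763^0.2810 = 20 / 0.9268 = 21.58
S₃ = 21.58 × 0.0411^0.2810 = 21.58 × 0.4078 ≈ 8.801

8.8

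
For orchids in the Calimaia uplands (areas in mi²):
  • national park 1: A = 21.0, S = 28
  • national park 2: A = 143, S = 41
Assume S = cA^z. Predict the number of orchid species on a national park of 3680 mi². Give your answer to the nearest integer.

78

z = ln(41/28) / ln(143/21) = 0.3814 / 1.9183 = 0.1988
c = 28 / 21^0.1988 = 28 / 1.832 = 15.29
S₃ = 15.29 × 3680^0.1988 = 15.29 × 5.116 ≈ 78.2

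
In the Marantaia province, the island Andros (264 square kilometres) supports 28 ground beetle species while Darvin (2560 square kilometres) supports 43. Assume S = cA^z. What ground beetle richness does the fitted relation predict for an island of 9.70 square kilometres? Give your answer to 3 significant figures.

15.0

z = ln(43/28) / ln(2560/264) = 0.4290 / 2.2718 = 0.1888
c = 28 / 264^0.1888 = 28 / 2.866 = 9.77
S₃ = 9.77 × 9.7^0.1888 = 9.77 × 1.536 ≈ 15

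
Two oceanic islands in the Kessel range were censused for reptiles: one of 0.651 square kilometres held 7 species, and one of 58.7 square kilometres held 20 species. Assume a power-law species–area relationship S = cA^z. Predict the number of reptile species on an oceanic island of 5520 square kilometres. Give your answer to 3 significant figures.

z = ln(20/7) / ln(58.7/0.651) = 1.0498 / 4.5017 = 0.2332
c = 7 / 0.651^0.2332 = 7 / 0.9047 = 7.737
S₃ = 7.737 × 5520^0.2332 = 7.737 × 7.458 ≈ 57.71

57.7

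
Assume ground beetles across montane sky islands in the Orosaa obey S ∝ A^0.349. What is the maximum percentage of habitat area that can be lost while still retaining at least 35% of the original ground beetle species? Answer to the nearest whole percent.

Need (A_new/A_old)^0.349 = 0.35, so A_new/A_old = 0.35^(1/0.349) = 0.35^2.865
ln(A_new/A_old) = ln 0.35 / 0.349 = -1.0498 / 0.349 = -3.0081
A_new/A_old = e^-3.0081 ≈ 0.04939
Fraction that can be lost = 1 − 0.04939 = 0.9506

95%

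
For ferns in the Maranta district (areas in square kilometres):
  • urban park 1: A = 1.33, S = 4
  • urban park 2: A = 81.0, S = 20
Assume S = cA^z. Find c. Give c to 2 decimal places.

3.58

z = ln(S₂/S₁) / ln(A₂/A₁) = ln(20/4) / ln(81/1.33) = 1.6094 / 4.1093 = 0.3917
c = S₁ / A₁^z = 4 / 1.33^0.3917 = 4 / 1.118 = 3.577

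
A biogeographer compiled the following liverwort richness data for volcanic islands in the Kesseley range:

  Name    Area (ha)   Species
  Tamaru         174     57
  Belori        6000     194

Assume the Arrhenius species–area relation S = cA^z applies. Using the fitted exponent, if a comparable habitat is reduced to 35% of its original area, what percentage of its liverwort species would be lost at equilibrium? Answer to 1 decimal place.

30.5%

z = ln(194/57) / ln(6000/174) = 1.2248 / 3.5405 = 0.3459
S_new/S_old = (A_new/A_old)^z = 0.35^0.3459 = exp(0.3459 × -1.0498) = 0.6955
Fraction lost = 1 − 0.6955 = 0.3045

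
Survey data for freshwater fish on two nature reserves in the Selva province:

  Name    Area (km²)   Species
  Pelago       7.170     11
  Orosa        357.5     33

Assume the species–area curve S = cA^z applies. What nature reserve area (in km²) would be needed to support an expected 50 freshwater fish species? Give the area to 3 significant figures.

z = ln(33/11) / ln(357.5/7.17) = 1.0986 / 3.9092 = 0.2810
c = 11 / 7.17^0.2810 = 11 / 1.74 = 6.324
A = (50/6.324)^(1/0.2810) ⇒ ln A = ln(7.907)/0.2810 = 7.3577
A = e^7.3577 ≈ 1568 km²

1570 km²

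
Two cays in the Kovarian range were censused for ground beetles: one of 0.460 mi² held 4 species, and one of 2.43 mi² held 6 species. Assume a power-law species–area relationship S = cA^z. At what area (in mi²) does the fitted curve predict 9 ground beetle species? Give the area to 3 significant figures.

z = ln(6/4) / ln(2.43/0.46) = 0.4055 / 1.6644 = 0.2436
c = 4 / 0.46^0.2436 = 4 / 0.8276 = 4.833
A = (9/4.833)^(1/0.2436) ⇒ ln A = ln(1.862)/0.2436 = 2.5523
A = e^2.5523 ≈ 12.84 mi²

12.8 mi²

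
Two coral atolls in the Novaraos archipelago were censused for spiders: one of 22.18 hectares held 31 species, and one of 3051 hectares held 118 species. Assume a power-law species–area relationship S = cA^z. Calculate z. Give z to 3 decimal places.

Taking logs: ln S = ln c + z ln A, so z = (ln S₂ − ln S₁)/(ln A₂ − ln A₁).
z = ln(118/31) / ln(3051/22.18) = ln(3.806) / ln(137.6) = 1.3367 / 4.9240 = 0.2715

0.271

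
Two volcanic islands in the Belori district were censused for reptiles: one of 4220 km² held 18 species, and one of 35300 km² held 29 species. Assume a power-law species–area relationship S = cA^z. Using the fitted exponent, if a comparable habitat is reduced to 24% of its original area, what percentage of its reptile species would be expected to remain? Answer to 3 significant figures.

z = ln(29/18) / ln(35300/4220) = 0.4769 / 2.1240 = 0.2245
S_new/S_old = (A_new/A_old)^z = 0.24^0.2245 = exp(0.2245 × -1.4271) = 0.7258

72.6%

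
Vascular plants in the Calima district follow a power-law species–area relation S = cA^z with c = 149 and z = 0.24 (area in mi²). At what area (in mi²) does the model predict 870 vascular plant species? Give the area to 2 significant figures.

1600 mi²

870 = 149 × A^0.24  ⇒  A^0.24 = 870/149 = 5.839
ln A = ln(5.839) / 0.24 = 1.7645 / 0.24 = 7.3523
A = e^7.3523 ≈ 1560 mi²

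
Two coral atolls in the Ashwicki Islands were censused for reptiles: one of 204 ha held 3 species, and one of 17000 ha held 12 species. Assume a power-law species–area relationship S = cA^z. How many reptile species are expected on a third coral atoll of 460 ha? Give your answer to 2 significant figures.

z = ln(12/3) / ln(17000/204) = 1.3863 / 4.4228 = 0.3134
c = 3 / 204^0.3134 = 3 / 5.296 = 0.5665
S₃ = 0.5665 × 460^0.3134 = 0.5665 × 6.833 ≈ 3.871

3.9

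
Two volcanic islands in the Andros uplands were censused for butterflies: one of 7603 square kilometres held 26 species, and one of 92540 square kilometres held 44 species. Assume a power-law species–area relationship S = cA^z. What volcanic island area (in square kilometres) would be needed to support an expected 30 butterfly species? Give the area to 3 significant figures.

z = ln(44/26) / ln(92540/7603) = 0.5261 / 2.4991 = 0.2105
c = 26 / 7603^0.2105 = 26 / 6.561 = 3.963
A = (30/3.963)^(1/0.2105) ⇒ ln A = ln(7.571)/0.2105 = 9.6161
A = e^9.6161 ≈ 15004 square kilometres

15000 square kilometres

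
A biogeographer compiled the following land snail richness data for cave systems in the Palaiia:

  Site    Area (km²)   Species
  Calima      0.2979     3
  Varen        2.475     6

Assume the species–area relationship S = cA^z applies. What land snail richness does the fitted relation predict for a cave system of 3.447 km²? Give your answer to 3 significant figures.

6.69

z = ln(6/3) / ln(2.475/0.2979) = 0.6931 / 2.1172 = 0.3274
c = 3 / 0.2979^0.3274 = 3 / 0.6727 = 4.46
S₃ = 4.46 × 3.447^0.3274 = 4.46 × 1.5 ≈ 6.687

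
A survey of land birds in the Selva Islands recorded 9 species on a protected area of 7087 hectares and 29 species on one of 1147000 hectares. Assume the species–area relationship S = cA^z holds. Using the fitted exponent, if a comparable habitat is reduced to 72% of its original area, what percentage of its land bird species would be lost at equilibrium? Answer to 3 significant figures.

z = ln(29/9) / ln(1147000/7087) = 1.1701 / 5.0866 = 0.2300
S_new/S_old = (A_new/A_old)^z = 0.72^0.2300 = exp(0.2300 × -0.3285) = 0.9272
Fraction lost = 1 − 0.9272 = 0.07278

7.28%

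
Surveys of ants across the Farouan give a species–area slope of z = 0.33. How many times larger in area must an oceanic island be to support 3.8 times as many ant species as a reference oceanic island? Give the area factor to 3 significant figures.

(A₂/A₁)^0.33 = 3.8, so A₂/A₁ = 3.8^(1/0.33) = 3.8^3.03
ln(A₂/A₁) = ln 3.8 / 0.33 = 1.3350 / 0.33 = 4.0455
A₂/A₁ = e^4.0455 ≈ 57.14

57.1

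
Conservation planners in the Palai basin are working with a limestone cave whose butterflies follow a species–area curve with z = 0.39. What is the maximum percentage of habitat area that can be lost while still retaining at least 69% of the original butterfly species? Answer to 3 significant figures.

61.4%

Need (A_new/A_old)^0.39 = 0.69, so A_new/A_old = 0.69^(1/0.39) = 0.69^2.564
ln(A_new/A_old) = ln 0.69 / 0.39 = -0.3711 / 0.39 = -0.9514
A_new/A_old = e^-0.9514 ≈ 0.3862
Fraction that can be lost = 1 − 0.3862 = 0.6138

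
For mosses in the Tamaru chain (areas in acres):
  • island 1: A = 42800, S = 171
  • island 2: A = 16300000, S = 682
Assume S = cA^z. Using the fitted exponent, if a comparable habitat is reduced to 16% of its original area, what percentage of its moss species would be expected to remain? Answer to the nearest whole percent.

65%

z = ln(682/171) / ln(16300000/42800) = 1.3834 / 5.9424 = 0.2328
S_new/S_old = (A_new/A_old)^z = 0.16^0.2328 = exp(0.2328 × -1.8326) = 0.6527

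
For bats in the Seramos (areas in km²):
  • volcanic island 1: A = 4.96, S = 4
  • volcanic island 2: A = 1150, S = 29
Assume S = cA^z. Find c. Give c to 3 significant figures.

z = ln(S₂/S₁) / ln(A₂/A₁) = ln(29/4) / ln(1150/4.96) = 1.9810 / 5.4461 = 0.3637
c = S₁ / A₁^z = 4 / 4.96^0.3637 = 4 / 1.791 = 2.234

2.23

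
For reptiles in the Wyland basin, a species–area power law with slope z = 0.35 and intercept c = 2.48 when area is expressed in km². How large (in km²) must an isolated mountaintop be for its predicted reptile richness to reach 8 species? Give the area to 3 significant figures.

8 = 2.48 × A^0.35  ⇒  A^0.35 = 8/2.48 = 3.226
ln A = ln(3.226) / 0.35 = 1.1712 / 0.35 = 3.3462
A = e^3.3462 ≈ 28.4 km²

28.4 km²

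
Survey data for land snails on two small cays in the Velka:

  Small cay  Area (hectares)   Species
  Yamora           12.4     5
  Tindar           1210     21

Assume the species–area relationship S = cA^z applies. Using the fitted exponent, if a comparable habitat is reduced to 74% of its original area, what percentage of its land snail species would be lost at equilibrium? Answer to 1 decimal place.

9.0%

z = ln(21/5) / ln(1210/12.4) = 1.4351 / 4.5807 = 0.3133
S_new/S_old = (A_new/A_old)^z = 0.74^0.3133 = exp(0.3133 × -0.3011) = 0.91
Fraction lost = 1 − 0.91 = 0.09002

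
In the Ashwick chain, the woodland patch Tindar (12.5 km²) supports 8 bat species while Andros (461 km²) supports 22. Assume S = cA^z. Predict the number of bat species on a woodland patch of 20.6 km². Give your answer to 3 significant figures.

z = ln(22/8) / ln(461/12.5) = 1.0116 / 3.6077 = 0.2804
c = 8 / 12.5^0.2804 = 8 / 2.03 = 3.94
S₃ = 3.94 × 20.6^0.2804 = 3.94 × 2.336 ≈ 9.203

9.20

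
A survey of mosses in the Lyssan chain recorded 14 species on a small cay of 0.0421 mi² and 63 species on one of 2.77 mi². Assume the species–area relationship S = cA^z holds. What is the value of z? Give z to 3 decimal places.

Taking logs: ln S = ln c + z ln A, so z = (ln S₂ − ln S₁)/(ln A₂ − ln A₁).
z = ln(63/14) / ln(2.77/0.0421) = ln(4.5) / ln(65.8) = 1.5041 / 4.1866 = 0.3593

0.359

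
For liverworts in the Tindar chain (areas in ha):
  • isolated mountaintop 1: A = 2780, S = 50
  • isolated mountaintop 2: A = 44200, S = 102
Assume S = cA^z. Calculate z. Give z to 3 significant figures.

0.258

Taking logs: ln S = ln c + z ln A, so z = (ln S₂ − ln S₁)/(ln A₂ − ln A₁).
z = ln(102/50) / ln(44200/2780) = ln(2.04) / ln(15.9) = 0.7129 / 2.7663 = 0.2577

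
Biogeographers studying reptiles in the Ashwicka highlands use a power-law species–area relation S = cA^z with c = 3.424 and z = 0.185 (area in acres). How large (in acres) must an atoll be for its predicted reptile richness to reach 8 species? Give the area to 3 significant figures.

98.2 acres

8 = 3.424 × A^0.185  ⇒  A^0.185 = 8/3.424 = 2.336
ln A = ln(2.336) / 0.185 = 0.8486 / 0.185 = 4.5872
A = e^4.5872 ≈ 98.22 acres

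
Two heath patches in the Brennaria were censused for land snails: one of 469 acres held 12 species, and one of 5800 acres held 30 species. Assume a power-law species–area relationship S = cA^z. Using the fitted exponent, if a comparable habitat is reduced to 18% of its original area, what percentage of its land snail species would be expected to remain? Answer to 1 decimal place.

53.5%

z = ln(30/12) / ln(5800/469) = 0.9163 / 2.5150 = 0.3643
S_new/S_old = (A_new/A_old)^z = 0.18^0.3643 = exp(0.3643 × -1.7148) = 0.5354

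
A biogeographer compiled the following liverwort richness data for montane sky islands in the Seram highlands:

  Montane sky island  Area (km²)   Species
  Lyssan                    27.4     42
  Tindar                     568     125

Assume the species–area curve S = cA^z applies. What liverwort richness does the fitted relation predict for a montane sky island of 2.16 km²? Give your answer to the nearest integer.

z = ln(125/42) / ln(568/27.4) = 1.0906 / 3.0316 = 0.3598
c = 42 / 27.4^0.3598 = 42 / 3.29 = 12.76
S₃ = 12.76 × 2.16^0.3598 = 12.76 × 1.319 ≈ 16.84

17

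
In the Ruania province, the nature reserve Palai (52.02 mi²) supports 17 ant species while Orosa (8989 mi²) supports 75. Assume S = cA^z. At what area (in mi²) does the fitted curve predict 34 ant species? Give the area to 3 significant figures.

z = ln(75/17) / ln(8989/52.02) = 1.4843 / 5.1521 = 0.2881
c = 17 / 52.02^0.2881 = 17 / 3.122 = 5.446
A = (34/5.446)^(1/0.2881) ⇒ ln A = ln(6.244)/0.2881 = 6.3576
A = e^6.3576 ≈ 576.9 mi²

577 mi²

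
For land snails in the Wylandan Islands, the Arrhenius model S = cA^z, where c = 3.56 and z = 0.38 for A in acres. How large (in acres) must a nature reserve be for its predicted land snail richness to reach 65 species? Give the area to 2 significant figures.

2100 acres

65 = 3.56 × A^0.38  ⇒  A^0.38 = 65/3.56 = 18.26
ln A = ln(18.26) / 0.38 = 2.9046 / 0.38 = 7.6438
A = e^7.6438 ≈ 2088 acres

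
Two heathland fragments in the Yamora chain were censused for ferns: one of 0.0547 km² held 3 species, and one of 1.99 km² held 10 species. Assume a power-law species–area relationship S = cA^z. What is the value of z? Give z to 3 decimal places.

Taking logs: ln S = ln c + z ln A, so z = (ln S₂ − ln S₁)/(ln A₂ − ln A₁).
z = ln(10/3) / ln(1.99/0.0547) = ln(3.333) / ln(36.38) = 1.2040 / 3.5940 = 0.3350

0.335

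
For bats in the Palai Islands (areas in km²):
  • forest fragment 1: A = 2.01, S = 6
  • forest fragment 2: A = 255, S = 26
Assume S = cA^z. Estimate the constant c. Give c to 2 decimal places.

4.86

z = ln(S₂/S₁) / ln(A₂/A₁) = ln(26/6) / ln(255/2.01) = 1.4663 / 4.8431 = 0.3028
c = S₁ / A₁^z = 6 / 2.01^0.3028 = 6 / 1.235 = 4.857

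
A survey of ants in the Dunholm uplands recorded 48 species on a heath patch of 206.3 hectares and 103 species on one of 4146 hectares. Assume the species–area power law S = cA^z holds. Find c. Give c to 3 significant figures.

12.4

z = ln(S₂/S₁) / ln(A₂/A₁) = ln(103/48) / ln(4146/206.3) = 0.7635 / 3.0006 = 0.2545
c = S₁ / A₁^z = 48 / 206.3^0.2545 = 48 / 3.881 = 12.37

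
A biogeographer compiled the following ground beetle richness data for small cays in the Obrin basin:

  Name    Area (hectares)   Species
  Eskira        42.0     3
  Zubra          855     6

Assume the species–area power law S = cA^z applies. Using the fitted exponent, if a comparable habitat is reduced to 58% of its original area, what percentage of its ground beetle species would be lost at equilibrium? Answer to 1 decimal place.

11.8%

z = ln(6/3) / ln(855/42) = 0.6931 / 3.0134 = 0.2300
S_new/S_old = (A_new/A_old)^z = 0.58^0.2300 = exp(0.2300 × -0.5447) = 0.8822
Fraction lost = 1 − 0.8822 = 0.1178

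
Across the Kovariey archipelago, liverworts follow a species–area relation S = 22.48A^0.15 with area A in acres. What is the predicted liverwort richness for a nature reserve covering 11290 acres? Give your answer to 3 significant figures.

S = 22.48 × 11290^0.15 = 22.48 × 4.054 ≈ 91.14

91.1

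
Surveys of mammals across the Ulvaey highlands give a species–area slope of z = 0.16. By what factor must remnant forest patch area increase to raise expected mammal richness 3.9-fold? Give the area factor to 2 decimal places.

(A₂/A₁)^0.16 = 3.9, so A₂/A₁ = 3.9^(1/0.16) = 3.9^6.25
ln(A₂/A₁) = ln 3.9 / 0.16 = 1.3610 / 0.16 = 8.5061
A₂/A₁ = e^8.5061 ≈ 4945

4944.86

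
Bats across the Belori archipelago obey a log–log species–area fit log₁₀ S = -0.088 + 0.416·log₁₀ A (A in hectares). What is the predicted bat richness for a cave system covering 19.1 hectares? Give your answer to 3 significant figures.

S = 0.8166 × 19.1^0.416
ln S = ln 0.8166 + 0.416 × ln 19.1 = -0.2026 + 0.416 × 2.9497 = 1.0244
S = e^1.0244 ≈ 2.786

2.79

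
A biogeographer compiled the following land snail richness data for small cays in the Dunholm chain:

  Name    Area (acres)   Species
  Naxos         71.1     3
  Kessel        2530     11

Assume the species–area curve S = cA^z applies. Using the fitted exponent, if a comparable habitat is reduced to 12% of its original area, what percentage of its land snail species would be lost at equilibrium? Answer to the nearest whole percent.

z = ln(11/3) / ln(2530/71.1) = 1.2993 / 3.5719 = 0.3638
S_new/S_old = (A_new/A_old)^z = 0.12^0.3638 = exp(0.3638 × -2.1203) = 0.4624
Fraction lost = 1 − 0.4624 = 0.5376

54%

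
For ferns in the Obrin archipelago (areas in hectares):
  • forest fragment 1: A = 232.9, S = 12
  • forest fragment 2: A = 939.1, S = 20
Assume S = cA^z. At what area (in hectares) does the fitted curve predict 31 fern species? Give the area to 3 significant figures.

3110 hectares

z = ln(20/12) / ln(939.1/232.9) = 0.5108 / 1.3943 = 0.3664
c = 12 / 232.9^0.3664 = 12 / 7.366 = 1.629
A = (31/1.629)^(1/0.3664) ⇒ ln A = ln(19.03)/0.3664 = 8.0412
A = e^8.0412 ≈ 3106 hectares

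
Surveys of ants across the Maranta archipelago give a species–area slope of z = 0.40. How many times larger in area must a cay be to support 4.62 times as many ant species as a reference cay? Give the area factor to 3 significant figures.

(A₂/A₁)^0.4 = 4.62, so A₂/A₁ = 4.62^(1/0.4) = 4.62^2.5
ln(A₂/A₁) = ln 4.62 / 0.4 = 1.5304 / 0.4 = 3.8260
A₂/A₁ = e^3.8260 ≈ 45.88

45.9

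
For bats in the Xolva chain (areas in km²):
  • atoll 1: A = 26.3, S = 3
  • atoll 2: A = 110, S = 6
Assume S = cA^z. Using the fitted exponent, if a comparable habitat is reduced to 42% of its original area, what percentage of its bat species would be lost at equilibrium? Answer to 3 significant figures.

z = ln(6/3) / ln(110/26.3) = 0.6931 / 1.4309 = 0.4844
S_new/S_old = (A_new/A_old)^z = 0.42^0.4844 = exp(0.4844 × -0.8675) = 0.6569
Fraction lost = 1 − 0.6569 = 0.3431

34.3%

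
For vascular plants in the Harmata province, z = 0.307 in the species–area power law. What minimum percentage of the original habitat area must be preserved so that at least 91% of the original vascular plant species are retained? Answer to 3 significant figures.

73.6%

Need (A_new/A_old)^0.307 = 0.91, so A_new/A_old = 0.91^(1/0.307) = 0.91^3.257
ln(A_new/A_old) = ln 0.91 / 0.307 = -0.0943 / 0.307 = -0.3072
A_new/A_old = e^-0.3072 ≈ 0.7355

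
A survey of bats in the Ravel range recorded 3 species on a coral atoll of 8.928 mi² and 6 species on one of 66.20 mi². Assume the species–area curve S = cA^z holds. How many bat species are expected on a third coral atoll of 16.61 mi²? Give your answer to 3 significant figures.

3.72

z = ln(6/3) / ln(66.2/8.928) = 0.6931 / 2.0035 = 0.3460
c = 3 / 8.928^0.3460 = 3 / 2.133 = 1.407
S₃ = 1.407 × 16.61^0.3460 = 1.407 × 2.644 ≈ 3.719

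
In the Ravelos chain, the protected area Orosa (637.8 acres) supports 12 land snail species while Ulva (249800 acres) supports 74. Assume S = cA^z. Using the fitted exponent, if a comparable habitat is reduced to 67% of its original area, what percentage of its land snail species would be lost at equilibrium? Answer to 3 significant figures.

z = ln(74/12) / ln(249800/637.8) = 1.8192 / 5.9704 = 0.3047
S_new/S_old = (A_new/A_old)^z = 0.67^0.3047 = exp(0.3047 × -0.4005) = 0.8851
Fraction lost = 1 − 0.8851 = 0.1149

11.5%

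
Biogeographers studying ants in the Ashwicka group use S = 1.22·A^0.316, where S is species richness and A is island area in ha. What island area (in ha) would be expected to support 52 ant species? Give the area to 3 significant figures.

144000 ha

52 = 1.22 × A^0.316  ⇒  A^0.316 = 52/1.22 = 42.62
ln A = ln(42.62) / 0.316 = 3.7524 / 0.316 = 11.8747
A = e^11.8747 ≈ 143582 ha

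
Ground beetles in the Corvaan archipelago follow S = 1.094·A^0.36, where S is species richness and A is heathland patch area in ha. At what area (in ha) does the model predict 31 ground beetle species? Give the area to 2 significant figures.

11000 ha

31 = 1.094 × A^0.36  ⇒  A^0.36 = 31/1.094 = 28.34
ln A = ln(28.34) / 0.36 = 3.3441 / 0.36 = 9.2893
A = e^9.2893 ≈ 10822 ha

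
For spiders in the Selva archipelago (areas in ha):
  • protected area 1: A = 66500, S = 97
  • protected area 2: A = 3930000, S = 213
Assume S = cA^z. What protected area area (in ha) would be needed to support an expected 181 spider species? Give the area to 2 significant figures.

1700000 ha

z = ln(213/97) / ln(3930000/66500) = 0.7866 / 4.0792 = 0.1928
c = 97 / 66500^0.1928 = 97 / 8.511 = 11.4
A = (181/11.4)^(1/0.1928) ⇒ ln A = ln(15.88)/0.1928 = 14.3399
A = e^14.3399 ≈ 1689424 ha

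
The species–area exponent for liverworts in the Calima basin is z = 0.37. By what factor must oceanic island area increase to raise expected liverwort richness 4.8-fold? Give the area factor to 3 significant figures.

69.4

(A₂/A₁)^0.37 = 4.8, so A₂/A₁ = 4.8^(1/0.37) = 4.8^2.703
ln(A₂/A₁) = ln 4.8 / 0.37 = 1.5686 / 0.37 = 4.2395
A₂/A₁ = e^4.2395 ≈ 69.37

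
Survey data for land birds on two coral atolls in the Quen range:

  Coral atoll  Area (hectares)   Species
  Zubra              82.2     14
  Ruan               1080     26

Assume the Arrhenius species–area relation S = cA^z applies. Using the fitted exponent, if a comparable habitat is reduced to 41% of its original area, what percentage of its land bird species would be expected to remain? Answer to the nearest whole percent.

81%

z = ln(26/14) / ln(1080/82.2) = 0.6190 / 2.5756 = 0.2404
S_new/S_old = (A_new/A_old)^z = 0.41^0.2404 = exp(0.2404 × -0.8916) = 0.8071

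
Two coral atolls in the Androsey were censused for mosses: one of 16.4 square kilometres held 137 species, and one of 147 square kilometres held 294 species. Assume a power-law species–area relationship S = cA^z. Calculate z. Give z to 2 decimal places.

0.35

Taking logs: ln S = ln c + z ln A, so z = (ln S₂ − ln S₁)/(ln A₂ − ln A₁).
z = ln(294/137) / ln(147/16.4) = ln(2.146) / ln(8.963) = 0.7636 / 2.1932 = 0.3482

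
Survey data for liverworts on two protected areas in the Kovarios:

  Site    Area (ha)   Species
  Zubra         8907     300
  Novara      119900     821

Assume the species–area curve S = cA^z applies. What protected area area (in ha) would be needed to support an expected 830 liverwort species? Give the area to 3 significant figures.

123000 ha

z = ln(821/300) / ln(119900/8907) = 1.0067 / 2.5998 = 0.3872
c = 300 / 8907^0.3872 = 300 / 33.84 = 8.864
A = (830/8.864)^(1/0.3872) ⇒ ln A = ln(93.63)/0.3872 = 11.7226
A = e^11.7226 ≈ 123324 ha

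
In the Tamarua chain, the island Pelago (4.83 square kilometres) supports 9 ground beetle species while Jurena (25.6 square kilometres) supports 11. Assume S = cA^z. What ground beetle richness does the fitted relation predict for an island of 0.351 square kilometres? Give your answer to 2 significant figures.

z = ln(11/9) / ln(25.6/4.83) = 0.2007 / 1.6677 = 0.1203
c = 9 / 4.83^0.1203 = 9 / 1.209 = 7.446
S₃ = 7.446 × 0.351^0.1203 = 7.446 × 0.8816 ≈ 6.565

6.6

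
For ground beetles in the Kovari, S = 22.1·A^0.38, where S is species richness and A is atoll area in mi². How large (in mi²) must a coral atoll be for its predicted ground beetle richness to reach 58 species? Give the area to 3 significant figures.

12.7 mi²

58 = 22.1 × A^0.38  ⇒  A^0.38 = 58/22.1 = 2.624
ln A = ln(2.624) / 0.38 = 0.9649 / 0.38 = 2.5391
A = e^2.5391 ≈ 12.67 mi²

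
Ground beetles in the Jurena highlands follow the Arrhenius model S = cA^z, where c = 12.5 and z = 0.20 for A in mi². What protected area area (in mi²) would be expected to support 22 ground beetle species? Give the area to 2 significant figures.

17 mi²

22 = 12.5 × A^0.2  ⇒  A^0.2 = 22/12.5 = 1.76
ln A = ln(1.76) / 0.2 = 0.5653 / 0.2 = 2.8266
A = e^2.8266 ≈ 16.89 mi²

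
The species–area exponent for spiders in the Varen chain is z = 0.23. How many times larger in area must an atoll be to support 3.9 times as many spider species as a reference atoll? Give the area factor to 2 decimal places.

(A₂/A₁)^0.23 = 3.9, so A₂/A₁ = 3.9^(1/0.23) = 3.9^4.348
ln(A₂/A₁) = ln 3.9 / 0.23 = 1.3610 / 0.23 = 5.9173
A₂/A₁ = e^5.9173 ≈ 371.4

371.40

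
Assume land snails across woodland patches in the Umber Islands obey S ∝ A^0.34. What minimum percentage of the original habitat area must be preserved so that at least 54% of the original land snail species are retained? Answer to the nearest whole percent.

16%

Need (A_new/A_old)^0.34 = 0.54, so A_new/A_old = 0.54^(1/0.34) = 0.54^2.941
ln(A_new/A_old) = ln 0.54 / 0.34 = -0.6162 / 0.34 = -1.8123
A_new/A_old = e^-1.8123 ≈ 0.1633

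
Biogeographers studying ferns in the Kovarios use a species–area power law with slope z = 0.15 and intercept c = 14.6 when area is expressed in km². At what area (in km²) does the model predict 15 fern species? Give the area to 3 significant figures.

15 = 14.6 × A^0.15  ⇒  A^0.15 = 15/14.6 = 1.027
ln A = ln(1.027) / 0.15 = 0.0270 / 0.15 = 0.1802
A = e^0.1802 ≈ 1.197 km²

1.20 km²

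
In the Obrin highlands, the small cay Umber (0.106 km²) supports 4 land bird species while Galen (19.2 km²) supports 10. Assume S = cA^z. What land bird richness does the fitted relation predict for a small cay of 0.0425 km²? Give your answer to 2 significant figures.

3.4

z = ln(10/4) / ln(19.2/0.106) = 0.9163 / 5.1992 = 0.1762
c = 4 / 0.106^0.1762 = 4 / 0.6733 = 5.941
S₃ = 5.941 × 0.0425^0.1762 = 5.941 × 0.5732 ≈ 3.405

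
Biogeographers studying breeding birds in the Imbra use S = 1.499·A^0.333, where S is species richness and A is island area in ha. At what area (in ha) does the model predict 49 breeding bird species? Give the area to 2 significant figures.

35000 ha

49 = 1.499 × A^0.333  ⇒  A^0.333 = 49/1.499 = 32.69
ln A = ln(32.69) / 0.333 = 3.4870 / 0.333 = 10.4715
A = e^10.4715 ≈ 35296 ha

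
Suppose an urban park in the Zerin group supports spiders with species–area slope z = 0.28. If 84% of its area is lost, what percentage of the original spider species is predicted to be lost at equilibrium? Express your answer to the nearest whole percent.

40%

S_new/S_old = (A_new/A_old)^z = 0.16^0.28
= exp(0.28 × ln 0.16) = exp(0.28 × -1.8326) = exp(-0.5131) ≈ 0.5986
Fraction lost = 1 − 0.5986 = 0.4014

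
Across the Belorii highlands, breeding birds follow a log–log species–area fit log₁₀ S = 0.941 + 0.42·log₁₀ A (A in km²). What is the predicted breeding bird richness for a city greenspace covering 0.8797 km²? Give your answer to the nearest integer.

S = 8.73 × 0.8797^0.42 = 8.73 × 0.9476 ≈ 8.272

8 species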